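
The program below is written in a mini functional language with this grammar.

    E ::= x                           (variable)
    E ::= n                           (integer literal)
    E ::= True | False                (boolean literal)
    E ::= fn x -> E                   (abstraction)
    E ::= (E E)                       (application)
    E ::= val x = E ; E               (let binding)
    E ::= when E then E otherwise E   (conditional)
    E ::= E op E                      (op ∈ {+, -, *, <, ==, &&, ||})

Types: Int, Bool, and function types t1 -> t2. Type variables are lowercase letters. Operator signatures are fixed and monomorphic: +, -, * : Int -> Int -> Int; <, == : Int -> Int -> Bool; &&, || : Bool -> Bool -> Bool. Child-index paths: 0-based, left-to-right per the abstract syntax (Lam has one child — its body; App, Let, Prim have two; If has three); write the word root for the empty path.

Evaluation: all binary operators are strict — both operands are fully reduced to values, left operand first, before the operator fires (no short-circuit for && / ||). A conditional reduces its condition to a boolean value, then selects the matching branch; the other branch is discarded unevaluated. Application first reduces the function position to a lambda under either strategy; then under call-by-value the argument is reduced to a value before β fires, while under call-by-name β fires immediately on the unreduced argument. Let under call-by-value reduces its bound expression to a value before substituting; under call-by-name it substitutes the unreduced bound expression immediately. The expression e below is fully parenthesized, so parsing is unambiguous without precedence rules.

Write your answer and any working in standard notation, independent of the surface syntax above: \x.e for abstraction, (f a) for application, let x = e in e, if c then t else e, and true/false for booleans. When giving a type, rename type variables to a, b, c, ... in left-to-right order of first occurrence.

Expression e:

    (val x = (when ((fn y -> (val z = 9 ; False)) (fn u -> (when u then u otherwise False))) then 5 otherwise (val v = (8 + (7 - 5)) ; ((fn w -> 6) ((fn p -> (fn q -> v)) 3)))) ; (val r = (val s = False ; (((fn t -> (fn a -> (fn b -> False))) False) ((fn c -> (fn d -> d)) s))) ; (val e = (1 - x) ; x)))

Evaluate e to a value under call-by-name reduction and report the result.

Answer: 6

Trace:
step 0: (let x = (if ((\y.(let z = 9 in false)) (\u.(if u then u else false))) then 5 else (let v = (8 + (7 - 5)) in ((\w.6) ((\p.(\q.v)) 3)))) in (let r = (let s = false in (((\t.(\a.(\b.false))) false) ((\c.(\d.d)) s))) in (let e = (1 - x) in x)))
step 1: [let@root] (let r = (let s = false in (((\t.(\a.(\b.false))) false) ((\c.(\d.d)) s))) in (let e = (1 - (if ((\y.(let z = 9 in false)) (\u.(if u then u else false))) then 5 else (let v = (8 + (7 - 5)) in ((\w.6) ((\p.(\q.v)) 3))))) in (if ((\y.(let z = 9 in false)) (\u.(if u then u else false))) then 5 else (let v = (8 + (7 - 5)) in ((\w.6) ((\p.(\q.v)) 3))))))
step 2: [let@root] (let e = (1 - (if ((\y.(let z = 9 in false)) (\u.(if u then u else false))) then 5 else (let v = (8 + (7 - 5)) in ((\w.6) ((\p.(\q.v)) 3))))) in (if ((\y.(let z = 9 in false)) (\u.(if u then u else false))) then 5 else (let v = (8 + (7 - 5)) in ((\w.6) ((\p.(\q.v)) 3)))))
step 3: [let@root] (if ((\y.(let z = 9 in false)) (\u.(if u then u else false))) then 5 else (let v = (8 + (7 - 5)) in ((\w.6) ((\p.(\q.v)) 3))))
step 4: [beta@0] (if (let z = 9 in false) then 5 else (let v = (8 + (7 - 5)) in ((\w.6) ((\p.(\q.v)) 3))))
step 5: [let@0] (if false then 5 else (let v = (8 + (7 - 5)) in ((\w.6) ((\p.(\q.v)) 3))))
step 6: [if@root] (let v = (8 + (7 - 5)) in ((\w.6) ((\p.(\q.v)) 3)))
step 7: [let@root] ((\w.6) ((\p.(\q.(8 + (7 - 5)))) 3))
step 8: [beta@root] 6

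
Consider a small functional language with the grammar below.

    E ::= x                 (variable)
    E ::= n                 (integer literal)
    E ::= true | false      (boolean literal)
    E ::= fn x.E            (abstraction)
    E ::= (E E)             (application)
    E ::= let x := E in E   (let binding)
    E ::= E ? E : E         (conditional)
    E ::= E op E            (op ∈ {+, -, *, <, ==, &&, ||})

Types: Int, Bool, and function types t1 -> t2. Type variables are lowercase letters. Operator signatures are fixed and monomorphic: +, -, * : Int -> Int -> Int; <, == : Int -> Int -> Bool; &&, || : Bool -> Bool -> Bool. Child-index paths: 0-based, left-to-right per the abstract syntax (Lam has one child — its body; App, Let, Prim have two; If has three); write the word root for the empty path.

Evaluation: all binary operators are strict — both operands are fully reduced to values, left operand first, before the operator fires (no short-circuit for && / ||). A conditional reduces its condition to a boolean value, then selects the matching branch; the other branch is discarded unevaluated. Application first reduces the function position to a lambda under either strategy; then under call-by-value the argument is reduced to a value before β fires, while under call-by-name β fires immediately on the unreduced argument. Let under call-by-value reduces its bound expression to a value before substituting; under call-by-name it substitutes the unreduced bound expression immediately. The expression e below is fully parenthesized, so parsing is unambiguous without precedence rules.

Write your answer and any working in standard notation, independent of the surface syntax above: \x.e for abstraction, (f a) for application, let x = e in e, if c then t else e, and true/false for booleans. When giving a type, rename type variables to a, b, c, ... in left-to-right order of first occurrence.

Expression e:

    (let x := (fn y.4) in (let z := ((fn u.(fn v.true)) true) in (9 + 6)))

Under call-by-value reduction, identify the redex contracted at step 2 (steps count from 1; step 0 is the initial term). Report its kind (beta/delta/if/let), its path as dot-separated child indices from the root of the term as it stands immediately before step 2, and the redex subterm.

Answer: beta at 0 : ((\u.(\v.true)) true)

Derivation:
step 0: (let x = (\y.4) in (let z = ((\u.(\v.true)) true) in (9 + 6)))
step 1: [let@root] (let z = ((\u.(\v.true)) true) in (9 + 6))
step 2: [beta@0] (let z = (\v.true) in (9 + 6))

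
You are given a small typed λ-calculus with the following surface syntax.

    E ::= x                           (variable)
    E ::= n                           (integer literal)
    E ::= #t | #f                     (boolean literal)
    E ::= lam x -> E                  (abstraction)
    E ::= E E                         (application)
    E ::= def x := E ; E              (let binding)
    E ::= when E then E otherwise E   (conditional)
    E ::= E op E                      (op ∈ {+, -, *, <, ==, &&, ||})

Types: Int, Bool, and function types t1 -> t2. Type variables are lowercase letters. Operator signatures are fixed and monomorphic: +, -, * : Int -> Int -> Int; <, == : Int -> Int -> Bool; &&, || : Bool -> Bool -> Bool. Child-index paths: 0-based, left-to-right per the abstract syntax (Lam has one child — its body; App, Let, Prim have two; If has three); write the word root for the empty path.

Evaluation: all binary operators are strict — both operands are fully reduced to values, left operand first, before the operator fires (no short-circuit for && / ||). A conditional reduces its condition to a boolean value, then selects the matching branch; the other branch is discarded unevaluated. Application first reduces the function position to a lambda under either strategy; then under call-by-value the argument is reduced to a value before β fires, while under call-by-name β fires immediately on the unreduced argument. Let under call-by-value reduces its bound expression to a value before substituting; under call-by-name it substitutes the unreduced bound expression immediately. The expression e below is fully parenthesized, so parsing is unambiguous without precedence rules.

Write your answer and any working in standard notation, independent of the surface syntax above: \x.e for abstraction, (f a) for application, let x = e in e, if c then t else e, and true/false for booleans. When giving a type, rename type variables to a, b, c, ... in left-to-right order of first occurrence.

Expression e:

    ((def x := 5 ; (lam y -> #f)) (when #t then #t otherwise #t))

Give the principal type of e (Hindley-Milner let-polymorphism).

Working:
let x : Int
\y._ : a -> Bool
  unify Bool ~ Bool
  unify Bool ~ Bool
  unify a -> Bool ~ Bool -> b
  unify a ~ Bool
  unify Bool ~ b
_ _ : Bool

Answer: Bool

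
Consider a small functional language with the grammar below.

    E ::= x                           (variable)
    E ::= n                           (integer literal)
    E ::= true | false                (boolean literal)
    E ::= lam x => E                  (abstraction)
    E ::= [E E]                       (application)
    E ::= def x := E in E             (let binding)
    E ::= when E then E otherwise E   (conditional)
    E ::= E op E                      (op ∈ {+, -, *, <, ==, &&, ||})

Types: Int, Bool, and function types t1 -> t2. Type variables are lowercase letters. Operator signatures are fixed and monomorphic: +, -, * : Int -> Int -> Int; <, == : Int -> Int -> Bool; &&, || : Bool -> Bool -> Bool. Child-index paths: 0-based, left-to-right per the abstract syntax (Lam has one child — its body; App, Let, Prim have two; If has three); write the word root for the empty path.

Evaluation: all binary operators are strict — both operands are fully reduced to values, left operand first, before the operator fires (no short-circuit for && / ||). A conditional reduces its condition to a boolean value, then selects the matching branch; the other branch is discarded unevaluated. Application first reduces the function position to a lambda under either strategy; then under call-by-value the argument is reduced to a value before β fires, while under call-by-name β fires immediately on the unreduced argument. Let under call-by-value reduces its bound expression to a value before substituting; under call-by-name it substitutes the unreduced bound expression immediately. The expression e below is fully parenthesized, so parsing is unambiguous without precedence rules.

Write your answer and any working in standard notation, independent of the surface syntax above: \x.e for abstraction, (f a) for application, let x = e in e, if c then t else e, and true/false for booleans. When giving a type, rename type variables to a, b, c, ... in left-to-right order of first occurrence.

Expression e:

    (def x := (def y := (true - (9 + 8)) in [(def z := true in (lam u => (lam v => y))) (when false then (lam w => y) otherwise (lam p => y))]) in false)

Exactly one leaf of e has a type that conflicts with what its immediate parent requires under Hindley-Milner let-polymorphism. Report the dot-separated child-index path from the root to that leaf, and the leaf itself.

Answer: 0.0.0 : true

Trace:
  unify Bool ~ Int
  FAIL: mismatch Bool ~ Int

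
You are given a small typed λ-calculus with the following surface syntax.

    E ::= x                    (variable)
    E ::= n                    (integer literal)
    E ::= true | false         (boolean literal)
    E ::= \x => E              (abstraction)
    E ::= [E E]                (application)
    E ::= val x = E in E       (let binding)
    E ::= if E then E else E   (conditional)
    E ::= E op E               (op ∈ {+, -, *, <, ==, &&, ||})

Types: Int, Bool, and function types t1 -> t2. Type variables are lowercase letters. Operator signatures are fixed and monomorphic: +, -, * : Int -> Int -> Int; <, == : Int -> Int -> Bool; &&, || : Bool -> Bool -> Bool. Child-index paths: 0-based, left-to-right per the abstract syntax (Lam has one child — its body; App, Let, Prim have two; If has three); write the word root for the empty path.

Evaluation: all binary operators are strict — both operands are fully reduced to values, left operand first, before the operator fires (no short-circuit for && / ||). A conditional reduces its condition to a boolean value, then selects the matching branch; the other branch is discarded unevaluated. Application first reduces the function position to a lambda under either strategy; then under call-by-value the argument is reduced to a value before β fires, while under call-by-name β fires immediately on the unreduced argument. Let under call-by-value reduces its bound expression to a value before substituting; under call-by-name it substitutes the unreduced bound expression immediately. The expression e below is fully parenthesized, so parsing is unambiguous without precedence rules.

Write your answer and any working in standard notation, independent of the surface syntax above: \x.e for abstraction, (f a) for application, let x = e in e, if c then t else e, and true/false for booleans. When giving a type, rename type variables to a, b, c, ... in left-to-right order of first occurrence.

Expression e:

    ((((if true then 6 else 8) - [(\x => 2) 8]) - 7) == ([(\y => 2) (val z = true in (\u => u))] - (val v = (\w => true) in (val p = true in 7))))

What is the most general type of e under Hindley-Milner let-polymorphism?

Derivation:
  unify Bool ~ Bool
  unify Int ~ Int
  unify Int ~ Int
\x._ : a -> Int
  unify a -> Int ~ Int -> b
  unify a ~ Int
  unify Int ~ b
_ _ : Int
  unify Int ~ Int
  unify Int ~ Int
  unify Int ~ Int
  unify Int ~ Int
\y._ : c -> Int
let z : Bool
u : d
\u._ : d -> d
  unify c -> Int ~ (d -> d) -> e
  unify c ~ d -> d
  unify Int ~ e
_ _ : Int
  unify Int ~ Int
\w._ : f -> Bool
let v : forall. f -> Bool
let p : Bool
  unify Int ~ Int
  unify Int ~ Int

Answer: Bool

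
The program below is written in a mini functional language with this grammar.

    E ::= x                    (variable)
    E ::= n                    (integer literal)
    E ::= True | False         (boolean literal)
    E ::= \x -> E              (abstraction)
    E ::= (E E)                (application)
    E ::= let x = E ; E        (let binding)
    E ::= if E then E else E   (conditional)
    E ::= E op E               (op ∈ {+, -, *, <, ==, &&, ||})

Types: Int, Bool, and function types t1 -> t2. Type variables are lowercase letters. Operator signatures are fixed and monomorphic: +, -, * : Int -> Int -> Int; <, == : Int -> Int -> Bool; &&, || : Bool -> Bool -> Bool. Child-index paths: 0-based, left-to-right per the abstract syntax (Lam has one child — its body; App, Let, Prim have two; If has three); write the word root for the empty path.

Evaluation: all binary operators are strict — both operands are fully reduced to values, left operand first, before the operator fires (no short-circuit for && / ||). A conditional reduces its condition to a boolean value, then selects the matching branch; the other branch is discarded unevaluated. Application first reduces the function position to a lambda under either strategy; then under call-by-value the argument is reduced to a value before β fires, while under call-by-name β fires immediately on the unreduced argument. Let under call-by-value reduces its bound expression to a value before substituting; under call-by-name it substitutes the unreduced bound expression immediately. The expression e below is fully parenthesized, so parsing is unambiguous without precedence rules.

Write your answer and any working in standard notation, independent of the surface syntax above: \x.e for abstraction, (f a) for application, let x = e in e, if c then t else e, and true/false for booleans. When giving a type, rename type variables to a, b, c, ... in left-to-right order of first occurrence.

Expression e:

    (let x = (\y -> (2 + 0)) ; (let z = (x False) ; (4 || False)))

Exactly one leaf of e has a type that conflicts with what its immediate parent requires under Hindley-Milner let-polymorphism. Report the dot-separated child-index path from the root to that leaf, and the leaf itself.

Derivation:
  unify Int ~ Int
  unify Int ~ Int
\y._ : a -> Int
let x : forall. a -> Int
x : b -> Int
  unify b -> Int ~ Bool -> c
  unify b ~ Bool
  unify Int ~ c
_ _ : Int
let z : Int
  unify Int ~ Bool
  FAIL: mismatch Int ~ Bool

Answer: 1.1.0 : 4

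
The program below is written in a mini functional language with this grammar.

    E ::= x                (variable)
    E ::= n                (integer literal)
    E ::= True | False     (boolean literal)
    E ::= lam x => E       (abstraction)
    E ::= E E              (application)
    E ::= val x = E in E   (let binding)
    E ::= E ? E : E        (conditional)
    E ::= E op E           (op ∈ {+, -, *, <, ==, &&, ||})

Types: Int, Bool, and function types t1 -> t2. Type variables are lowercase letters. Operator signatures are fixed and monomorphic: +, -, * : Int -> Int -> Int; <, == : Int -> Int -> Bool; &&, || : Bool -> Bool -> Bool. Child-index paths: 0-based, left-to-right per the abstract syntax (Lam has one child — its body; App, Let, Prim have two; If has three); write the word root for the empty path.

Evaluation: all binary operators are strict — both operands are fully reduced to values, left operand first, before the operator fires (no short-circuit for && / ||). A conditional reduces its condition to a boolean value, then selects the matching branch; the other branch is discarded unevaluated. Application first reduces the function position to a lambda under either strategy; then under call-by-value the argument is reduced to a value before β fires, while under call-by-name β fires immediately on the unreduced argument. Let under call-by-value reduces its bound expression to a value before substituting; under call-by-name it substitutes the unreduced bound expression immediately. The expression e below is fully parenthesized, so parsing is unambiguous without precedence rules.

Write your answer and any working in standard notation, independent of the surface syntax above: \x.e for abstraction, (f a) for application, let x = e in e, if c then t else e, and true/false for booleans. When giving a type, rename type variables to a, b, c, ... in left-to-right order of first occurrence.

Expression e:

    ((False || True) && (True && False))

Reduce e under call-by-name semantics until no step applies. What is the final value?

Answer: false

Trace:
step 0: ((false || true) && (true && false))
step 1: [delta@0] (true && (true && false))
step 2: [delta@1] (true && false)
step 3: [delta@root] false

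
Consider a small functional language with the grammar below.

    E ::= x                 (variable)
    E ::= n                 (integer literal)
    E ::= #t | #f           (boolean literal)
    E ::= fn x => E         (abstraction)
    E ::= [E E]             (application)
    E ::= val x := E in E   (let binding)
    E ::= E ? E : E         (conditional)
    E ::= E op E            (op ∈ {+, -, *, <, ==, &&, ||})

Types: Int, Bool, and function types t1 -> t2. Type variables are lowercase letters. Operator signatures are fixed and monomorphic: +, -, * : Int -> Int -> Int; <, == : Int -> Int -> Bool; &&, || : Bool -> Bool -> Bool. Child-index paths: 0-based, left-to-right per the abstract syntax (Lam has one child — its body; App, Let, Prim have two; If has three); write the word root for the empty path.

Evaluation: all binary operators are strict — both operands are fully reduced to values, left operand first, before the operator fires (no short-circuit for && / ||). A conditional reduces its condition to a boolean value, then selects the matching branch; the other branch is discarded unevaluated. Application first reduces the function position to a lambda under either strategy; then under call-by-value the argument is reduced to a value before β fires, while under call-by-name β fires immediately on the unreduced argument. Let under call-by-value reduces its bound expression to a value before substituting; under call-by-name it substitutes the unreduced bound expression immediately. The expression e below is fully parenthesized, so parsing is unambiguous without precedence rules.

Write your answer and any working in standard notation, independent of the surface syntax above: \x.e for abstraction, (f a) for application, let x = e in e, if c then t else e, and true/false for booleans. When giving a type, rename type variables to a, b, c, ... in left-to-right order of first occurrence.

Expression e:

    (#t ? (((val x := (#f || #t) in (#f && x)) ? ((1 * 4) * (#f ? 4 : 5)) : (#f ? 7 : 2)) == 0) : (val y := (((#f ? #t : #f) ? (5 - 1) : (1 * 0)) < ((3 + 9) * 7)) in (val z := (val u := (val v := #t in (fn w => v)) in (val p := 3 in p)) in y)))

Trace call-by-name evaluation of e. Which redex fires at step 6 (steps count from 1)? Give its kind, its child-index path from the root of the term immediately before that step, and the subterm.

Answer: if at 0 : (if false then 7 else 2)

Trace:
step 0: (if true then ((if (let x = (false || true) in (false && x)) then ((1 * 4) * (if false then 4 else 5)) else (if false then 7 else 2)) == 0) else (let y = ((if (if false then true else false) then (5 - 1) else (1 * 0)) < ((3 + 9) * 7)) in (let z = (let u = (let v = true in (\w.v)) in (let p = 3 in p)) in y)))
step 1: [if@root] ((if (let x = (false || true) in (false && x)) then ((1 * 4) * (if false then 4 else 5)) else (if false then 7 else 2)) == 0)
step 2: [let@0.0] ((if (false && (false || true)) then ((1 * 4) * (if false then 4 else 5)) else (if false then 7 else 2)) == 0)
step 3: [delta@0.0.1] ((if (false && true) then ((1 * 4) * (if false then 4 else 5)) else (if false then 7 else 2)) == 0)
step 4: [delta@0.0] ((if false then ((1 * 4) * (if false then 4 else 5)) else (if false then 7 else 2)) == 0)
step 5: [if@0] ((if false then 7 else 2) == 0)
step 6: [if@0] (2 == 0)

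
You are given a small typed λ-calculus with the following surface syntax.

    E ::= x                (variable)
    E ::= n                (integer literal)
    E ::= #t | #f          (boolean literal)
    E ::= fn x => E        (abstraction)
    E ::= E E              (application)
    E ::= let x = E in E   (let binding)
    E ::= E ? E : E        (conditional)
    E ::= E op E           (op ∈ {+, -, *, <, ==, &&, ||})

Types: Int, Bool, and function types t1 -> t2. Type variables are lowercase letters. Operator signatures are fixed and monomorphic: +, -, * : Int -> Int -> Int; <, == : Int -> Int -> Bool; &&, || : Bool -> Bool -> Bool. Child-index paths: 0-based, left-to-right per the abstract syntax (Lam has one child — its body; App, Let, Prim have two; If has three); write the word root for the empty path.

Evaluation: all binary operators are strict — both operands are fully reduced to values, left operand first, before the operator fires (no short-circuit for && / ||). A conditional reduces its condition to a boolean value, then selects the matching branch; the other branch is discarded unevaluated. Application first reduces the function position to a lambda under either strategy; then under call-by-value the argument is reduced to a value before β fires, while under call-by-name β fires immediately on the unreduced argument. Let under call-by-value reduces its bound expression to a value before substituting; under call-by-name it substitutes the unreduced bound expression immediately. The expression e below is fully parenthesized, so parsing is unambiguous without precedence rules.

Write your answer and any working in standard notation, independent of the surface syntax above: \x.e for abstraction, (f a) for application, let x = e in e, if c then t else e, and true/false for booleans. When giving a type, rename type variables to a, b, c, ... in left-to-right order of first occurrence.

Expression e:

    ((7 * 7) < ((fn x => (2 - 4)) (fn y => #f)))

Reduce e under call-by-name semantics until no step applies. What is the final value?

Answer: false

Working:
step 0: ((7 * 7) < ((\x.(2 - 4)) (\y.false)))
step 1: [delta@0] (49 < ((\x.(2 - 4)) (\y.false)))
step 2: [beta@1] (49 < (2 - 4))
step 3: [delta@1] (49 < -2)
step 4: [delta@root] false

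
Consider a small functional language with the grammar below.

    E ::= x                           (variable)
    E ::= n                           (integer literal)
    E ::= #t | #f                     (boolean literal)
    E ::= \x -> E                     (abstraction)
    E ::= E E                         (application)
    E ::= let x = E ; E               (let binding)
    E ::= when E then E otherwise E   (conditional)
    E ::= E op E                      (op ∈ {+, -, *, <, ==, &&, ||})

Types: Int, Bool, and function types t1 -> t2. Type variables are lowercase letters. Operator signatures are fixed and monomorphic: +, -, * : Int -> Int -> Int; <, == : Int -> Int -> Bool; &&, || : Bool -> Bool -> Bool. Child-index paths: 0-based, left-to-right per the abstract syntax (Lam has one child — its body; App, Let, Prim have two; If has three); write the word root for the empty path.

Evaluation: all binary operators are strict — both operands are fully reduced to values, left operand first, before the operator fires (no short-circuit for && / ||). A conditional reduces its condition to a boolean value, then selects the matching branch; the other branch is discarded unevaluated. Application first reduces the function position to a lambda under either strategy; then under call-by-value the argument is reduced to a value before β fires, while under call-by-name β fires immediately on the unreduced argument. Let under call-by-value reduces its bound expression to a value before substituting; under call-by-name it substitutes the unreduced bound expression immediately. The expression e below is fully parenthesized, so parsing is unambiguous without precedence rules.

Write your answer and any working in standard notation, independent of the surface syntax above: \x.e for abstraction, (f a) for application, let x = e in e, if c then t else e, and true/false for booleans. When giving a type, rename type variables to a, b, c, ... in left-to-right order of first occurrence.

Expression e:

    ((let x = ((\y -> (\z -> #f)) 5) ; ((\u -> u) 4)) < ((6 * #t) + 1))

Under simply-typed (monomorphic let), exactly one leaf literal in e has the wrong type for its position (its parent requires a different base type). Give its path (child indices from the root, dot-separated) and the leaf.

Answer: 1.0.1 : true

Derivation:
\z._ : b -> Bool
\y._ : a -> b -> Bool
  unify a -> b -> Bool ~ Int -> c
  unify a ~ Int
  unify b -> Bool ~ c
_ _ : b -> Bool
let x : b -> Bool
u : d
\u._ : d -> d
  unify d -> d ~ Int -> e
  unify d ~ Int
  unify Int ~ e
_ _ : Int
  unify Int ~ Int
  unify Int ~ Int
  unify Bool ~ Int
  FAIL: mismatch Bool ~ Int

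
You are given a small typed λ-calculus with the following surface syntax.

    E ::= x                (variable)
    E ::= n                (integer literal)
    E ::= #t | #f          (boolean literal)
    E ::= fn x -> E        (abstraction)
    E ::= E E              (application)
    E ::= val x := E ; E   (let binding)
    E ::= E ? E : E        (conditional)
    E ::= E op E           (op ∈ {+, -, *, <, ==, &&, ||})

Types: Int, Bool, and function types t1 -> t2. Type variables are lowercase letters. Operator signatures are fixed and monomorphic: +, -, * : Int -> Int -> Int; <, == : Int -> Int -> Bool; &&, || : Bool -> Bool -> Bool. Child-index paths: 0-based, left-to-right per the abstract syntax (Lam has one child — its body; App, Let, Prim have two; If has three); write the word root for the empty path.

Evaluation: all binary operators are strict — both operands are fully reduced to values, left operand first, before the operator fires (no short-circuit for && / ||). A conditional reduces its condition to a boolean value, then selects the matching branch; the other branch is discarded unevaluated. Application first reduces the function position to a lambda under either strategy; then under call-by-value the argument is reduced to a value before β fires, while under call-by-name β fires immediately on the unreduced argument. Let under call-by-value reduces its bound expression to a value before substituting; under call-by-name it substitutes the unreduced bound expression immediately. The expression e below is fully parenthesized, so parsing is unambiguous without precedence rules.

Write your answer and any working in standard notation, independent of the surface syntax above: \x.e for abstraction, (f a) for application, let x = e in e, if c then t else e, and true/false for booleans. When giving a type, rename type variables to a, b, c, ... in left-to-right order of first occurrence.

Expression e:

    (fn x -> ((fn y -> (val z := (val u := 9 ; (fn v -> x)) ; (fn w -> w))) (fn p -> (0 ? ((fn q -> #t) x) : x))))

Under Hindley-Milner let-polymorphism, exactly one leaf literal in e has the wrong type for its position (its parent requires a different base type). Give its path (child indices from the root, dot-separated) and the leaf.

Answer: 0.1.0.0 : 0

Working:
let u : Int
x : a
\v._ : c -> a
let z : forall. c -> a
w : d
\w._ : d -> d
\y._ : b -> d -> d
  unify Int ~ Bool
  FAIL: mismatch Int ~ Bool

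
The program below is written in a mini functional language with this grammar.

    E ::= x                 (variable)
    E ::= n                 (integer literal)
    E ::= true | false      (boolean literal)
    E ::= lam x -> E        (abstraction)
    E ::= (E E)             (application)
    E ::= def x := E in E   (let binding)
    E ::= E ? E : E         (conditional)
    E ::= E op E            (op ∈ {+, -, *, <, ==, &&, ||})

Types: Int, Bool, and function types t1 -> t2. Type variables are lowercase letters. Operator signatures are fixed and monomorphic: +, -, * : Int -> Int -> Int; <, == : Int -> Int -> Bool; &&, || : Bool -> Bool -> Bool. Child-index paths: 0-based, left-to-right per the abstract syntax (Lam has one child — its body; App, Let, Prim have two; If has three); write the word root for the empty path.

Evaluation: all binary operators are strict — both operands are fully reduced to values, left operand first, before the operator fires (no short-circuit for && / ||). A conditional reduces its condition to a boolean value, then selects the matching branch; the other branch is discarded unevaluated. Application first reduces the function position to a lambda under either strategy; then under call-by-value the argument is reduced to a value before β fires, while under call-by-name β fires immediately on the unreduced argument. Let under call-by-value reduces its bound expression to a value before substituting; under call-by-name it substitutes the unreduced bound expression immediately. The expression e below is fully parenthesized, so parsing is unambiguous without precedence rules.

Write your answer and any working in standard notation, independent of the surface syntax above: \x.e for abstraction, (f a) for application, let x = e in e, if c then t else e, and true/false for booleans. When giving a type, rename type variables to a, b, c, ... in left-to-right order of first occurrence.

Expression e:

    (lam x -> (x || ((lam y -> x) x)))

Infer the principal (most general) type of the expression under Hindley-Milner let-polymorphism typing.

Answer: Bool -> Bool

Derivation:
x : a
  unify a ~ Bool
x : Bool
\y._ : b -> Bool
x : Bool
  unify b -> Bool ~ Bool -> c
  unify b ~ Bool
  unify Bool ~ c
_ _ : Bool
  unify Bool ~ Bool
\x._ : Bool -> Bool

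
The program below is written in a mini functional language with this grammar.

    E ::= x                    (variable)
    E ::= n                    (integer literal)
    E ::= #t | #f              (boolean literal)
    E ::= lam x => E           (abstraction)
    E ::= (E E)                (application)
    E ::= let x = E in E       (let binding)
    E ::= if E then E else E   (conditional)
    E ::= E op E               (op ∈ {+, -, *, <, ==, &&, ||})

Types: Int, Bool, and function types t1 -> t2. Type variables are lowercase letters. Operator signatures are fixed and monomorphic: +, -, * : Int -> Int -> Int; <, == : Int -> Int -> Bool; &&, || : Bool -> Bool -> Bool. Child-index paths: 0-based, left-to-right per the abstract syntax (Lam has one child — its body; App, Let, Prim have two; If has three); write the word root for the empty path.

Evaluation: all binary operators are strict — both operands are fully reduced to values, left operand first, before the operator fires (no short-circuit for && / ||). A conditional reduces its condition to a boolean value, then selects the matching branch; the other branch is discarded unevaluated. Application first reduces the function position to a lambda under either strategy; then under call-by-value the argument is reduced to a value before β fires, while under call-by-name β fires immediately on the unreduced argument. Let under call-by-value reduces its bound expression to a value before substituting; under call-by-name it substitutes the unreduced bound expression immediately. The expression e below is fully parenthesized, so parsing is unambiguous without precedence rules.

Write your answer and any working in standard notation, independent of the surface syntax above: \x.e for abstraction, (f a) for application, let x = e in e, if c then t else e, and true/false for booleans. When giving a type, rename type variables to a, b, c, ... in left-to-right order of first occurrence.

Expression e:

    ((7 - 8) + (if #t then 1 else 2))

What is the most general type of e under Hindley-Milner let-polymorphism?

Derivation:
  unify Int ~ Int
  unify Int ~ Int
  unify Int ~ Int
  unify Bool ~ Bool
  unify Int ~ Int
  unify Int ~ Int

Answer: Int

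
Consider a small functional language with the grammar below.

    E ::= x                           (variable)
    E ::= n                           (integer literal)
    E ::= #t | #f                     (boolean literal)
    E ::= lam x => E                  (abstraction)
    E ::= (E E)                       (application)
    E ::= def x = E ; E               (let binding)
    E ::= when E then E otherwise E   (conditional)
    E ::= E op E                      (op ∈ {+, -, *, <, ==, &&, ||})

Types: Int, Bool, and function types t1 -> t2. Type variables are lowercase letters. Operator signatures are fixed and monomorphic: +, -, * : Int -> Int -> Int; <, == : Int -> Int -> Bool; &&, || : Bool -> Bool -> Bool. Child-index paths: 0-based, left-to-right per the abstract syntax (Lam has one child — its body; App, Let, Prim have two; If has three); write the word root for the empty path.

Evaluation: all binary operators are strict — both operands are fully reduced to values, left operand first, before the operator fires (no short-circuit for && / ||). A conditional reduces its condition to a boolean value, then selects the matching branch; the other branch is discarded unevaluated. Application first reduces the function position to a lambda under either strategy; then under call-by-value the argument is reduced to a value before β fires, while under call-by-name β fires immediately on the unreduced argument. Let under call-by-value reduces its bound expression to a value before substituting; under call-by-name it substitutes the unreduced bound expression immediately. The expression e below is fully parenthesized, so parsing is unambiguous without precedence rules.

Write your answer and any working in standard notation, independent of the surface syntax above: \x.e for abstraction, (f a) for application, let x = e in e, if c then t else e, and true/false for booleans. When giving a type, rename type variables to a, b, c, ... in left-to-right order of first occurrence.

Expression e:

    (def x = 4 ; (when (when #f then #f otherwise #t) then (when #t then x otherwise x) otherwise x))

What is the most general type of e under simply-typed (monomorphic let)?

Derivation:
let x : Int
  unify Bool ~ Bool
  unify Bool ~ Bool
  unify Bool ~ Bool
  unify Bool ~ Bool
x : Int
x : Int
  unify Int ~ Int
x : Int
  unify Int ~ Int

Answer: Int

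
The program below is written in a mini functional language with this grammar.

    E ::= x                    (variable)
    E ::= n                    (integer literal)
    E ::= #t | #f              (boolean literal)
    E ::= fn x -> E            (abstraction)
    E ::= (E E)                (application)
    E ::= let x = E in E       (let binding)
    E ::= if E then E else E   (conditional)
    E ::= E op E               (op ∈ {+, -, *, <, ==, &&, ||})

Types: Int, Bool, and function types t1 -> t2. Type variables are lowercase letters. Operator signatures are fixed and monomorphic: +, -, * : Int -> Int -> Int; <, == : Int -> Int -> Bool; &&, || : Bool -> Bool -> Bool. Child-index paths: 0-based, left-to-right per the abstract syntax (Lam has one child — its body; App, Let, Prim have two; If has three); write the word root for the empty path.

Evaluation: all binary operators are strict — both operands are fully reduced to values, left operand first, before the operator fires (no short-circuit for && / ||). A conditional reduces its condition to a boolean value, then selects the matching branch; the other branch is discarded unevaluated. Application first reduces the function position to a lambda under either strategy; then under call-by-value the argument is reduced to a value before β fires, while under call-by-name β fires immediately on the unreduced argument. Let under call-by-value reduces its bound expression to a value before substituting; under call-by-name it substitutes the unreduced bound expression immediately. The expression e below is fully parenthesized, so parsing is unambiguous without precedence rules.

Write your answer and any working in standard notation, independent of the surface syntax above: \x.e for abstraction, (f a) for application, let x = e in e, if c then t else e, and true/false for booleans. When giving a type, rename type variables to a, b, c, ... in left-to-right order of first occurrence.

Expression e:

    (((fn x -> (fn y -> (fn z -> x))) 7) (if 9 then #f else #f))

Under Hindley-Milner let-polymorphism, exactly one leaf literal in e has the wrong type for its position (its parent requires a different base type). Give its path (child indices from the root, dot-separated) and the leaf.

Answer: 1.0 : 9

Trace:
x : a
\z._ : c -> a
\y._ : b -> c -> a
\x._ : a -> b -> c -> a
  unify a -> b -> c -> a ~ Int -> d
  unify a ~ Int
  unify b -> c -> Int ~ d
_ _ : b -> c -> Int
  unify Int ~ Bool
  FAIL: mismatch Int ~ Bool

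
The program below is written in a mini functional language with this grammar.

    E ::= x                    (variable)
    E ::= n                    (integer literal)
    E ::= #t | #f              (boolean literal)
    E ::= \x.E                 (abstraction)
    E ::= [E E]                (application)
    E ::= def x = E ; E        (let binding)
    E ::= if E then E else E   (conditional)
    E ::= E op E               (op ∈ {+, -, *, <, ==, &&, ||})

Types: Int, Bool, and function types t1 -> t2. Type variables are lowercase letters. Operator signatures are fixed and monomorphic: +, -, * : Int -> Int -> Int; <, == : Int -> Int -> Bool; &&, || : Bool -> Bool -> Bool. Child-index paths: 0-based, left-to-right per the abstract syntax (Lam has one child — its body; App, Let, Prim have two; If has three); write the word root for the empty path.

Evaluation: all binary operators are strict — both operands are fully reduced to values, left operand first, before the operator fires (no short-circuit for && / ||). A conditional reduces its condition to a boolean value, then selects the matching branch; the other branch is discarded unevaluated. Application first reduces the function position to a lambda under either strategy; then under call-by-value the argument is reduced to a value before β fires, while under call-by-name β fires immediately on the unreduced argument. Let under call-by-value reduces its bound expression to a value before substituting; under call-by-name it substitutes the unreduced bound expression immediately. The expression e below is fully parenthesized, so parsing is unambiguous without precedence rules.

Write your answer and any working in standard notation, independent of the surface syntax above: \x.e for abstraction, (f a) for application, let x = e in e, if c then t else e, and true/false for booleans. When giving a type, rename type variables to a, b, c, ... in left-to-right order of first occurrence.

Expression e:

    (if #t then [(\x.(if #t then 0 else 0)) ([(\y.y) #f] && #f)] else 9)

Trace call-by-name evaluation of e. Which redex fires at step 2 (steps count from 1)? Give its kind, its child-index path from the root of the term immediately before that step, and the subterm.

Derivation:
step 0: (if true then ((\x.(if true then 0 else 0)) (((\y.y) false) && false)) else 9)
step 1: [if@root] ((\x.(if true then 0 else 0)) (((\y.y) false) && false))
step 2: [beta@root] (if true then 0 else 0)

Answer: beta at root : ((\x.(if true then 0 else 0)) (((\y.y) false) && false))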